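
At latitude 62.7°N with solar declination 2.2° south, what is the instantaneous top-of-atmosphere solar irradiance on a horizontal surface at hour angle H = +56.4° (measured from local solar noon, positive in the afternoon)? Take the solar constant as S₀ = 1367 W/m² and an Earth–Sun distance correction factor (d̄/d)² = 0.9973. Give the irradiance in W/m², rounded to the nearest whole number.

cos θ_z = sin(62.7°) sin(-2.2°) + cos(62.7°) cos(-2.2°) cos(56.40°) = -0.0341 + 0.2536 = 0.2195.
Top-of-atmosphere irradiance = S₀ (d̄/d)² cos θ_z = 1367 × 0.9973 × 0.2195 = 299.25 W/m².

299 W/m²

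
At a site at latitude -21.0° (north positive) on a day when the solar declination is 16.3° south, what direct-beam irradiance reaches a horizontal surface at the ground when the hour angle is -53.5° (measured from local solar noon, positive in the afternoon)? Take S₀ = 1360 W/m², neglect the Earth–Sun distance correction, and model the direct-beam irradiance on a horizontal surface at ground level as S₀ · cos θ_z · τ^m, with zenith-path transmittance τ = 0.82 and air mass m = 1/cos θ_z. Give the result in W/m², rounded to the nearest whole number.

cos θ_z = sin(-21.0°) sin(-16.3°) + cos(-21.0°) cos(-16.3°) cos(-53.50°) = 0.1006 + 0.5330 = 0.6336.
Air mass m = 1/cos θ_z = 1/0.6336 = 1.578; τ^m = 0.82^1.578 = 0.7311.
Surface direct beam = 1360 × 0.6336 × 0.7311 = 629.99 W/m².

630 W/m²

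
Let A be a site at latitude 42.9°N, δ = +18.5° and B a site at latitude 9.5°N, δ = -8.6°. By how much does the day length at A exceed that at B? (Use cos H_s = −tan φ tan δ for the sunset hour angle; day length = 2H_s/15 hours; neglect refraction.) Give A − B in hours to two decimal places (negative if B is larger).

A: H_s = arccos(−tan 42.9° · tan 18.5°) = 108.11°, so 2H_s/15 = 14.4147 h.
B: H_s = arccos(−tan 9.5° · tan -8.6°) = 88.55°, so 2H_s/15 = 11.8067 h.
A − B = 14.4147 − 11.8067 = 2.6080 h.

+2.61 h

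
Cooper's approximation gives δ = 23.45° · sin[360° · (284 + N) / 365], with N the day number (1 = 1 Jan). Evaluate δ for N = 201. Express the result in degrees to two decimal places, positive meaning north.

360 × (284 + 201) / 365 = 478.356°; sin(478.356°) = 0.8800.
δ = 23.45 × 0.8800 = 20.636° ≈ +20.64°.

+20.64°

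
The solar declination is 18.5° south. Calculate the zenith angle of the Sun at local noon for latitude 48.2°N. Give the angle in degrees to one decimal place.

66.7°

At local solar noon the hour angle is zero, so the zenith angle is |φ − δ| = |48.2° − (-18.5°)| = 66.7°.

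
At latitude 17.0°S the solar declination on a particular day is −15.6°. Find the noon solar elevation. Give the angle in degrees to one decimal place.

88.6°

At local solar noon the hour angle is zero, so the elevation is 90° − |φ − δ| = 90° − |-17.0° − (-15.6°)| = 90° − 1.4° = 88.6°.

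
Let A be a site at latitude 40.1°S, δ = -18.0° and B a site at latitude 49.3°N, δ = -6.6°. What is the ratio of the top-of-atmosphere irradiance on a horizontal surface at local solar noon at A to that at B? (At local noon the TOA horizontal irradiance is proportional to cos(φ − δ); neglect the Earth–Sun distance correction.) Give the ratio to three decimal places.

A: cos θ_z = cos(-40.1° − (-18.0°)) = 0.9265.
B: cos θ_z = cos(49.3° − (-6.6°)) = 0.5606.
Ratio A/B = 0.9265 / 0.5606 = 1.6527.

1.653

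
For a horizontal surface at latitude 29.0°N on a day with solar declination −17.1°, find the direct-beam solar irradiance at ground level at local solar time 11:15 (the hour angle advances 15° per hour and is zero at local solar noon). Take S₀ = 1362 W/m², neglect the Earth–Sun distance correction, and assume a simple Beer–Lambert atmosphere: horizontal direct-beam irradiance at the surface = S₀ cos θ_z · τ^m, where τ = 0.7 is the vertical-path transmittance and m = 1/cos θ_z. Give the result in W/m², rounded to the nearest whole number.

545 W/m²

Hour angle H = 15° × (11.25 − 12) = -11.25°.
cos θ_z = sin φ sin δ + cos φ cos δ cos H = (0.4848)(-0.2940) + (0.8746)(0.9558)(0.9808) = 0.6774.
Air mass m = 1/cos θ_z = 1/0.6774 = 1.476; τ^m = 0.7^1.476 = 0.5907.
Surface direct beam = 1362 × 0.6774 × 0.5907 = 544.99 W/m².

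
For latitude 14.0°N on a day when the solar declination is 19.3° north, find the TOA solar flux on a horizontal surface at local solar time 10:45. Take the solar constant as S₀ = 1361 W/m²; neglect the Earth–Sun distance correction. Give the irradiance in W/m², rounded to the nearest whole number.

1289 W/m²

Hour angle H = 15° × (10.75 − 12) = -18.75°.
cos θ_z = sin φ sin δ + cos φ cos δ cos H = (0.2419)(0.3305) + (0.9703)(0.9438)(0.9469) = 0.9471.
Top-of-atmosphere irradiance = S₀ cos θ_z = 1361 × 0.9471 = 1289.00 W/m².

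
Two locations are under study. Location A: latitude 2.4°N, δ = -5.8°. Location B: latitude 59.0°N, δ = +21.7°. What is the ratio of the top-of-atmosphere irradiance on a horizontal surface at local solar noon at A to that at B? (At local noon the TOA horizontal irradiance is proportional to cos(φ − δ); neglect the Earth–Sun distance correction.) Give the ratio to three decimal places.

1.244

A: cos θ_z = cos(2.4° − (-5.8°)) = 0.9898.
B: cos θ_z = cos(59.0° − (21.7°)) = 0.7955.
Ratio A/B = 0.9898 / 0.7955 = 1.2442.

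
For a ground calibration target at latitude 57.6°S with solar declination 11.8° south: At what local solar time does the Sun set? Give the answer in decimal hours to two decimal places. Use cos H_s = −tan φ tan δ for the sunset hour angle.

19.28 h

cos H_s = −tan(-57.6°) · tan(-11.8°) = -0.3292, so H_s = arccos(-0.3292) = 109.22°.
Sunset is at 12 + H_s/15 = 12 + 7.281 = 19.281 h local solar time.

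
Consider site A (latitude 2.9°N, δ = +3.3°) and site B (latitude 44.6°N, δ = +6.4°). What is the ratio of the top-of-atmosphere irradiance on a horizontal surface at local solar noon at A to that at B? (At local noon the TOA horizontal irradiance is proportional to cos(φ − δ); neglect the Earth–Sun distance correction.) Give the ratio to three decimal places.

A: cos θ_z = cos(2.9° − (3.3°)) = 1.0000.
B: cos θ_z = cos(44.6° − (6.4°)) = 0.7859.
Ratio A/B = 1.0000 / 0.7859 = 1.2724.

1.272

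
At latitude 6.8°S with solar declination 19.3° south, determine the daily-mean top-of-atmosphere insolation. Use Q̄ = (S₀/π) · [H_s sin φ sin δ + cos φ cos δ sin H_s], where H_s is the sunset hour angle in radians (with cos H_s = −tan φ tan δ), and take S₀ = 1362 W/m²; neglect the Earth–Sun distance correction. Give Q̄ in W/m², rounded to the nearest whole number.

The sunset hour angle satisfies cos H_s = −tan φ tan δ = -0.0418, giving H_s = 92.40°. In radians, H_s = 1.6127.
H_s sin φ sin δ = 1.6127 × -0.1184 × -0.3305 = 0.0631.
cos φ cos δ sin H_s = 0.9930 × 0.9438 × 0.9991 = 0.9363.
Q̄ = (1362/π) × (0.0631 + 0.9363) = 433.54 × 0.9994 = 433.28 W/m².

433 W/m²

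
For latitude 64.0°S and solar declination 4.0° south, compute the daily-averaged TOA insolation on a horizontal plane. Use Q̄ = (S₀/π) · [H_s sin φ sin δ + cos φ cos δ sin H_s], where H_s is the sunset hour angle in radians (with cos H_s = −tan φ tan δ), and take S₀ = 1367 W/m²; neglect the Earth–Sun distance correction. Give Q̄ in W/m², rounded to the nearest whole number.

The sunset hour angle satisfies cos H_s = −tan φ tan δ = -0.1434, giving H_s = 98.24°. In radians, H_s = 1.7146.
H_s sin φ sin δ = 1.7146 × -0.8988 × -0.0698 = 0.1076.
cos φ cos δ sin H_s = 0.4384 × 0.9976 × 0.9897 = 0.4328.
Q̄ = (1367/π) × (0.1076 + 0.4328) = 435.13 × 0.5404 = 235.14 W/m².

235 W/m²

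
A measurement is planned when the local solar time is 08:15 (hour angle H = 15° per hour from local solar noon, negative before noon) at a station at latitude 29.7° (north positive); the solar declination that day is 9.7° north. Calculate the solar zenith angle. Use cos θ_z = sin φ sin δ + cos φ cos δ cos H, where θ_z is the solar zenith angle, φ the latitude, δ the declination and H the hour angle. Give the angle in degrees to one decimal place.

Hour angle H = 15° × (8.25 − 12) = -56.25°.
cos θ_z = sin(29.7°) sin(9.7°) + cos(29.7°) cos(9.7°) cos(-56.25°) = 0.0835 + 0.4757 = 0.5592.
θ_z = arccos(0.5592) = 56.00°.

56.0°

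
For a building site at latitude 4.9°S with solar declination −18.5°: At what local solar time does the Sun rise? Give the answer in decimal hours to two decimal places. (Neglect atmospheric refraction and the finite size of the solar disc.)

5.89 h

cos H_s = −tan(-4.9°) · tan(-18.5°) = -0.0287, so H_s = arccos(-0.0287) = 91.64°.
Sunrise is at 12 − H_s/15 = 12 − 6.109 = 5.891 h local solar time.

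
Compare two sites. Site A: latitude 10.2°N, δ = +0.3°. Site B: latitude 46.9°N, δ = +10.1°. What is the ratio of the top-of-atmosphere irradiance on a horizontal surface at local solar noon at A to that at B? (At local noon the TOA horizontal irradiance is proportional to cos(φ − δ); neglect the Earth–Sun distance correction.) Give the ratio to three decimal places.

1.230

A: cos θ_z = cos(10.2° − (0.3°)) = 0.9851.
B: cos θ_z = cos(46.9° − (10.1°)) = 0.8007.
Ratio A/B = 0.9851 / 0.8007 = 1.2303.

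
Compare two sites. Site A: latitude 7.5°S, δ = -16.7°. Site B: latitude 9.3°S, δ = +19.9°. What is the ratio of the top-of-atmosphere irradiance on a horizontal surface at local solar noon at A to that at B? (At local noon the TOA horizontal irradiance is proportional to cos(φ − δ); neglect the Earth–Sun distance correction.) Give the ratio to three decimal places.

1.131

A: cos θ_z = cos(-7.5° − (-16.7°)) = 0.9871.
B: cos θ_z = cos(-9.3° − (19.9°)) = 0.8729.
Ratio A/B = 0.9871 / 0.8729 = 1.1308.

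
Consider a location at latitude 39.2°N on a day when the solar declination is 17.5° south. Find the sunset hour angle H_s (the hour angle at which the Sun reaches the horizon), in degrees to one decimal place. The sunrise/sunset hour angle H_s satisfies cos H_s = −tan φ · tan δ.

75.1°

The sunset hour angle satisfies cos H_s = −tan φ tan δ = 0.2572, giving H_s = 75.10°.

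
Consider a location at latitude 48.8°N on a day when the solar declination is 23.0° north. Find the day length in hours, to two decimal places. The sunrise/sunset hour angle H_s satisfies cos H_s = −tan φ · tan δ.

−tan φ tan δ = −(1.1423)(0.4245) = -0.4849; H_s = arccos(-0.4849) = 119.01°.
Day length = 2 H_s / 15° h⁻¹ = 238.02° / 15 = 15.868 h.

15.87 hours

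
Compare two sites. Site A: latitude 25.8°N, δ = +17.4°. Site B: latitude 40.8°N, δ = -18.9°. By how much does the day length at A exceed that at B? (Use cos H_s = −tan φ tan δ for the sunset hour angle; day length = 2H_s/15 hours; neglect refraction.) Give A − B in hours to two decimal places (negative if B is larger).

+3.45 h

A: H_s = arccos(−tan 25.8° · tan 17.4°) = 98.71°, so 2H_s/15 = 13.1613 h.
B: H_s = arccos(−tan 40.8° · tan -18.9°) = 72.81°, so 2H_s/15 = 9.7080 h.
A − B = 13.1613 − 9.7080 = 3.4533 h.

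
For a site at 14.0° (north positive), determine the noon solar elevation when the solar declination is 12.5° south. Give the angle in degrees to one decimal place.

63.5°

At local solar noon the hour angle is zero, so the elevation is 90° − |φ − δ| = 90° − |14.0° − (-12.5°)| = 90° − 26.5° = 63.5°.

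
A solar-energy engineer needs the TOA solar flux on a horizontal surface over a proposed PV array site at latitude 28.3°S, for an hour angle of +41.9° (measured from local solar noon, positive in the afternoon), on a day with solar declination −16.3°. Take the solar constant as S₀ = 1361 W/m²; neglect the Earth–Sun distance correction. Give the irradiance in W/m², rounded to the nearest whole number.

cos θ_z = sin(-28.3°) sin(-16.3°) + cos(-28.3°) cos(-16.3°) cos(41.90°) = 0.1331 + 0.6290 = 0.7621.
Top-of-atmosphere irradiance = S₀ cos θ_z = 1361 × 0.7621 = 1037.22 W/m².

1037 W/m²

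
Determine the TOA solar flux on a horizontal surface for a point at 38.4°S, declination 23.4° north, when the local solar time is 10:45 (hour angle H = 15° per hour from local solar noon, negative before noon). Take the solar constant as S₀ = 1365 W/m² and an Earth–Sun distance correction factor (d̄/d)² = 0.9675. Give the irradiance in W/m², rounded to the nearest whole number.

574 W/m²

Hour angle H = 15° × (10.75 − 12) = -18.75°.
cos θ_z = sin φ sin δ + cos φ cos δ cos H = (-0.6211)(0.3971) + (0.7837)(0.9178)(0.9469) = 0.4344.
Top-of-atmosphere irradiance = S₀ (d̄/d)² cos θ_z = 1365 × 0.9675 × 0.4344 = 573.68 W/m².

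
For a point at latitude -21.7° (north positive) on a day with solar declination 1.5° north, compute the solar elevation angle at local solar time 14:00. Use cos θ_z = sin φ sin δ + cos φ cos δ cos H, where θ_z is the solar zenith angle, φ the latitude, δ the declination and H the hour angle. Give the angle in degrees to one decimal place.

Hour angle H = 15° × (14 − 12) = 30.00°.
With φ = -21.7°, δ = 1.5°, H = 30.00°: sin φ sin δ = -0.0097, cos φ cos δ cos H = 0.8044, so cos θ_z = 0.7947.
θ_z = arccos(0.7947) = 37.37°, so the elevation is 90° − 37.37° = 52.63°.

52.6°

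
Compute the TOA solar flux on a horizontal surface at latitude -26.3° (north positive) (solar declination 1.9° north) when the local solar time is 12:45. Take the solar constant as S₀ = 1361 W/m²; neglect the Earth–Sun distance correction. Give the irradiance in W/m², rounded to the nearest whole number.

1176 W/m²

Hour angle H = 15° × (12.75 − 12) = 11.25°.
With φ = -26.3°, δ = 1.9°, H = 11.25°: sin φ sin δ = -0.0147, cos φ cos δ cos H = 0.8788, so cos θ_z = 0.8641.
Top-of-atmosphere irradiance = S₀ cos θ_z = 1361 × 0.8641 = 1176.04 W/m².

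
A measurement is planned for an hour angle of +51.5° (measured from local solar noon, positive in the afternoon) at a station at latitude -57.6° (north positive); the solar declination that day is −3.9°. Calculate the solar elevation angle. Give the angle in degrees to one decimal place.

23.0°

cos θ_z = sin φ sin δ + cos φ cos δ cos H = (-0.8443)(-0.0680) + (0.5358)(0.9977)(0.6225) = 0.3902.
θ_z = arccos(0.3902) = 67.03°, so the elevation is 90° − 67.03° = 22.97°.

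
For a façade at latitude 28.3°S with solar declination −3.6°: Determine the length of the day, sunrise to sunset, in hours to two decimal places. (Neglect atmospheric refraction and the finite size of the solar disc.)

12.26 hours

cos H_s = −tan(-28.3°) · tan(-3.6°) = -0.0339, so H_s = arccos(-0.0339) = 91.94°.
Day length = 2 H_s / 15° h⁻¹ = 183.88° / 15 = 12.259 h.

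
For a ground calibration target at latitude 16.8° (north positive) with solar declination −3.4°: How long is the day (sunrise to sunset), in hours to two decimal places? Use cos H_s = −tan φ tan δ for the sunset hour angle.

11.86 hours

−tan φ tan δ = −(0.3019)(-0.0594) = 0.0179; H_s = arccos(0.0179) = 88.97°.
Day length = 2 H_s / 15° h⁻¹ = 177.94° / 15 = 11.863 h.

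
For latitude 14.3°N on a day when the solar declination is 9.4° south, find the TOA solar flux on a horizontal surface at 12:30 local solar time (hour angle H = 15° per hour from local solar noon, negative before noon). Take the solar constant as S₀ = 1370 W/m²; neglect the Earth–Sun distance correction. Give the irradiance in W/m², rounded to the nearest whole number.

Hour angle H = 15° × (12.5 − 12) = 7.50°.
With φ = 14.3°, δ = -9.4°, H = 7.50°: sin φ sin δ = -0.0403, cos φ cos δ cos H = 0.9478, so cos θ_z = 0.9075.
Top-of-atmosphere irradiance = S₀ cos θ_z = 1370 × 0.9075 = 1243.27 W/m².

1243 W/m²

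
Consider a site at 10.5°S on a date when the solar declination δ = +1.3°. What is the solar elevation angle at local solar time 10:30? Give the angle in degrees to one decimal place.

Hour angle H = 15° × (10.5 − 12) = -22.50°.
cos θ_z = sin(-10.5°) sin(1.3°) + cos(-10.5°) cos(1.3°) cos(-22.50°) = -0.0041 + 0.9082 = 0.9041.
θ_z = arccos(0.9041) = 25.30°, so the elevation is 90° − 25.30° = 64.70°.

64.7°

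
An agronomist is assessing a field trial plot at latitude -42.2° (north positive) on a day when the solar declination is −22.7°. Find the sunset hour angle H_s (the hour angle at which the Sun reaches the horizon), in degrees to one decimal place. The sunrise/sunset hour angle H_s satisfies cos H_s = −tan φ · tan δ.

The sunset hour angle satisfies cos H_s = −tan φ tan δ = -0.3793, giving H_s = 112.29°.

112.3°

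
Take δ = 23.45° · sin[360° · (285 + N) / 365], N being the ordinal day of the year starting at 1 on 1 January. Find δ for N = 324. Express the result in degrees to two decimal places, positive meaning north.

360 × (285 + 324) / 365 = 600.658°; sin(600.658°) = -0.8717.
δ = 23.45 × -0.8717 = -20.441° ≈ -20.44°.

-20.44°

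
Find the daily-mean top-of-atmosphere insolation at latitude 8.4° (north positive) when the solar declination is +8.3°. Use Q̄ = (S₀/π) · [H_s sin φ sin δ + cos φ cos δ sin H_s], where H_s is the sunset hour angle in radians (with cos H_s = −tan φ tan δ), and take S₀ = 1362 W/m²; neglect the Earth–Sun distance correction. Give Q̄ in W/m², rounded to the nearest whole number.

439 W/m²

The sunset hour angle satisfies cos H_s = −tan φ tan δ = -0.0215, giving H_s = 91.23°. In radians, H_s = 1.5923.
H_s sin φ sin δ = 1.5923 × 0.1461 × 0.1444 = 0.0336.
cos φ cos δ sin H_s = 0.9893 × 0.9895 × 0.9998 = 0.9787.
Q̄ = (1362/π) × (0.0336 + 0.9787) = 433.54 × 1.0123 = 438.87 W/m².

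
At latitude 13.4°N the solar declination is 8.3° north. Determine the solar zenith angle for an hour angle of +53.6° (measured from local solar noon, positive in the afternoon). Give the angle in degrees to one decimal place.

cos θ_z = sin φ sin δ + cos φ cos δ cos H = (0.2317)(0.1444) + (0.9728)(0.9895)(0.5934) = 0.6047.
θ_z = arccos(0.6047) = 52.79°.

52.8°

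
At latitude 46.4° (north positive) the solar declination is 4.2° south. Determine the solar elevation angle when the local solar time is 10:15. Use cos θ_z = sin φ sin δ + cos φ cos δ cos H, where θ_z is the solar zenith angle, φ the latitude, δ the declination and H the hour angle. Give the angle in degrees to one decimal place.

34.3°

Hour angle H = 15° × (10.25 − 12) = -26.25°.
With φ = 46.4°, δ = -4.2°, H = -26.25°: sin φ sin δ = -0.0530, cos φ cos δ cos H = 0.6168, so cos θ_z = 0.5638.
θ_z = arccos(0.5638) = 55.68°, so the elevation is 90° − 55.68° = 34.32°.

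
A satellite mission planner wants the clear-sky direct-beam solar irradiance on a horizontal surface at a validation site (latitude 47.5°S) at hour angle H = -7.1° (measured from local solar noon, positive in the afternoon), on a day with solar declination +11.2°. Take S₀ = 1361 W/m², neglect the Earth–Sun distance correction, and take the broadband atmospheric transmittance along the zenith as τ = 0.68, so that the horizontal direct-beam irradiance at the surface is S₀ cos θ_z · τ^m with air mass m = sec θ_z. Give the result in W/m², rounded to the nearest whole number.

cos θ_z = sin φ sin δ + cos φ cos δ cos H = (-0.7373)(0.1942) + (0.6756)(0.9810)(0.9923) = 0.5145.
Air mass m = 1/cos θ_z = 1/0.5145 = 1.944; τ^m = 0.68^1.944 = 0.4725.
Surface direct beam = 1361 × 0.5145 × 0.4725 = 330.86 W/m².

331 W/m²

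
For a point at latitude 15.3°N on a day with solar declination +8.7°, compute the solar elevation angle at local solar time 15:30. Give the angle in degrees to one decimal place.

38.3°

Hour angle H = 15° × (15.5 − 12) = 52.50°.
With φ = 15.3°, δ = 8.7°, H = 52.50°: sin φ sin δ = 0.0399, cos φ cos δ cos H = 0.5804, so cos θ_z = 0.6203.
θ_z = arccos(0.6203) = 51.66°, so the elevation is 90° − 51.66° = 38.34°.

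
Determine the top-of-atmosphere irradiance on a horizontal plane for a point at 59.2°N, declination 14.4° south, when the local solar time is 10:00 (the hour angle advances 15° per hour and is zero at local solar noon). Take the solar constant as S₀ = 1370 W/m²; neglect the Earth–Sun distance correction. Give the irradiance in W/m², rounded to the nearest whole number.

Hour angle H = 15° × (10 − 12) = -30.00°.
With φ = 59.2°, δ = -14.4°, H = -30.00°: sin φ sin δ = -0.2136, cos φ cos δ cos H = 0.4295, so cos θ_z = 0.2159.
Top-of-atmosphere irradiance = S₀ cos θ_z = 1370 × 0.2159 = 295.78 W/m².

296 W/m²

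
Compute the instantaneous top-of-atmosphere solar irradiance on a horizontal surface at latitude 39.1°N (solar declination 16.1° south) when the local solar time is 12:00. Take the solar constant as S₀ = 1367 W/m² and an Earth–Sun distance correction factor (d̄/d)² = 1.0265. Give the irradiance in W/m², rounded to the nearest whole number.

Hour angle H = 15° × (12 − 12) = 0.00°.
cos θ_z = sin φ sin δ + cos φ cos δ cos H = (0.6307)(-0.2773) + (0.7760)(0.9608)(1.0000) = 0.5707.
Top-of-atmosphere irradiance = S₀ (d̄/d)² cos θ_z = 1367 × 1.0265 × 0.5707 = 800.82 W/m².

801 W/m²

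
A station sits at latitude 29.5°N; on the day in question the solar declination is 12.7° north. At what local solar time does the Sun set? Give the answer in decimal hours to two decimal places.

18.49 h

The sunset hour angle satisfies cos H_s = −tan φ tan δ = -0.1275, giving H_s = 97.33°.
Sunset is at 12 + H_s/15 = 12 + 6.489 = 18.489 h local solar time.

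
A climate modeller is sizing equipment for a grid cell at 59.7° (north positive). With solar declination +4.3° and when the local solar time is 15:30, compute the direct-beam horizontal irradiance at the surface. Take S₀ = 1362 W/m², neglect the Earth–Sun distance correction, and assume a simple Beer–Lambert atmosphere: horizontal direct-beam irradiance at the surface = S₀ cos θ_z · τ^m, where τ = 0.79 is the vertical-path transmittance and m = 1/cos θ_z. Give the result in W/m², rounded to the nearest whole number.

268 W/m²

Hour angle H = 15° × (15.5 − 12) = 52.50°.
cos θ_z = sin(59.7°) sin(4.3°) + cos(59.7°) cos(4.3°) cos(52.50°) = 0.0647 + 0.3063 = 0.3710.
Air mass m = 1/cos θ_z = 1/0.3710 = 2.695; τ^m = 0.79^2.695 = 0.5298.
Surface direct beam = 1362 × 0.3710 × 0.5298 = 267.71 W/m².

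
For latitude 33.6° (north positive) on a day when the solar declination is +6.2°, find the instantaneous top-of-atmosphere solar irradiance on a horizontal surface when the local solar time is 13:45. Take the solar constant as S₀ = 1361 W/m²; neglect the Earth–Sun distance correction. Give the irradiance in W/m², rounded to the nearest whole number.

1092 W/m²

Hour angle H = 15° × (13.75 − 12) = 26.25°.
With φ = 33.6°, δ = 6.2°, H = 26.25°: sin φ sin δ = 0.0598, cos φ cos δ cos H = 0.7427, so cos θ_z = 0.8025.
Top-of-atmosphere irradiance = S₀ cos θ_z = 1361 × 0.8025 = 1092.20 W/m².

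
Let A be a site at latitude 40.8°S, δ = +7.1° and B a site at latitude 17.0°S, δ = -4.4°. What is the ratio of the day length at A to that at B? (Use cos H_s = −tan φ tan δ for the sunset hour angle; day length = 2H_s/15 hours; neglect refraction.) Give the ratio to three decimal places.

0.918

A: H_s = arccos(−tan -40.8° · tan 7.1°) = 83.83°, so 2H_s/15 = 11.1773 h.
B: H_s = arccos(−tan -17.0° · tan -4.4°) = 91.35°, so 2H_s/15 = 12.1800 h.
Ratio A/B = 11.1773 / 12.1800 = 0.9177.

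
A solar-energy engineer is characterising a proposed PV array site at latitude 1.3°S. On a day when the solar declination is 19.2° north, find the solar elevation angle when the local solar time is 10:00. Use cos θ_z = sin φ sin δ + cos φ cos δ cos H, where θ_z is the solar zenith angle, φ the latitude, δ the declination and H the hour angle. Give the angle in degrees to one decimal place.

54.1°

Hour angle H = 15° × (10 − 12) = -30.00°.
cos θ_z = sin(-1.3°) sin(19.2°) + cos(-1.3°) cos(19.2°) cos(-30.00°) = -0.0075 + 0.8176 = 0.8101.
θ_z = arccos(0.8101) = 35.89°, so the elevation is 90° − 35.89° = 54.11°.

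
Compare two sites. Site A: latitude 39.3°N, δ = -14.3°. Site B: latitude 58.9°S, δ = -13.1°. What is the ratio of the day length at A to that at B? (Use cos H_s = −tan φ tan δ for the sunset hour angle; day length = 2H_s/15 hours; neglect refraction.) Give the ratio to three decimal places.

A: H_s = arccos(−tan 39.3° · tan -14.3°) = 77.96°, so 2H_s/15 = 10.3947 h.
B: H_s = arccos(−tan -58.9° · tan -13.1°) = 112.69°, so 2H_s/15 = 15.0253 h.
Ratio A/B = 10.3947 / 15.0253 = 0.6918.

0.692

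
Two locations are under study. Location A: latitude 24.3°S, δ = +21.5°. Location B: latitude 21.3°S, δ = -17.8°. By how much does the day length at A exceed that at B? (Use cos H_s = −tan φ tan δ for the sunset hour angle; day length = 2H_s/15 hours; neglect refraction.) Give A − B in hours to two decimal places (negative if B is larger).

-2.32 h

A: H_s = arccos(−tan -24.3° · tan 21.5°) = 79.76°, so 2H_s/15 = 10.6347 h.
B: H_s = arccos(−tan -21.3° · tan -17.8°) = 97.19°, so 2H_s/15 = 12.9587 h.
A − B = 10.6347 − 12.9587 = -2.3240 h.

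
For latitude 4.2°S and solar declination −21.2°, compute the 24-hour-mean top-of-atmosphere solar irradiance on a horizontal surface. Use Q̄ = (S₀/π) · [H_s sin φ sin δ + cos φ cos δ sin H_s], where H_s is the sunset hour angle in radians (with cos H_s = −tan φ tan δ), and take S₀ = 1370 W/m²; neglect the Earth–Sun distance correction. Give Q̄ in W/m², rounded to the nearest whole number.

cos H_s = −tan(-4.2°) · tan(-21.2°) = -0.0285, so H_s = arccos(-0.0285) = 91.63°. In radians, H_s = 1.5992.
H_s sin φ sin δ = 1.5992 × -0.0732 × -0.3616 = 0.0423.
cos φ cos δ sin H_s = 0.9973 × 0.9323 × 0.9996 = 0.9294.
Q̄ = (1370/π) × (0.0423 + 0.9294) = 436.08 × 0.9717 = 423.74 W/m².

424 W/m²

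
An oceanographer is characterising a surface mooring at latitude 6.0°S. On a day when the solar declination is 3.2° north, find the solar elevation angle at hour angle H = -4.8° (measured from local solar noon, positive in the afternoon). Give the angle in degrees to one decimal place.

cos θ_z = sin(-6.0°) sin(3.2°) + cos(-6.0°) cos(3.2°) cos(-4.80°) = -0.0058 + 0.9895 = 0.9837.
θ_z = arccos(0.9837) = 10.36°, so the elevation is 90° − 10.36° = 79.64°.

79.6°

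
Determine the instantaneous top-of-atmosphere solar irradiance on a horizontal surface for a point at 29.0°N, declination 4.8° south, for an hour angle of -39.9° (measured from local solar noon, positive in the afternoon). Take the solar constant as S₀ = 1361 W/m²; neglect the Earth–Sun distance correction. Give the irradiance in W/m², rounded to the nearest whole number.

855 W/m²

cos θ_z = sin φ sin δ + cos φ cos δ cos H = (0.4848)(-0.0837) + (0.8746)(0.9965)(0.7672) = 0.6281.
Top-of-atmosphere irradiance = S₀ cos θ_z = 1361 × 0.6281 = 854.84 W/m².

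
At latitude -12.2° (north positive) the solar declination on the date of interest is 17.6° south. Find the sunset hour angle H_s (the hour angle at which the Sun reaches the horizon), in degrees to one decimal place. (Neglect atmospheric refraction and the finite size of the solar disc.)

The sunset hour angle satisfies cos H_s = −tan φ tan δ = -0.0686, giving H_s = 93.93°.

93.9°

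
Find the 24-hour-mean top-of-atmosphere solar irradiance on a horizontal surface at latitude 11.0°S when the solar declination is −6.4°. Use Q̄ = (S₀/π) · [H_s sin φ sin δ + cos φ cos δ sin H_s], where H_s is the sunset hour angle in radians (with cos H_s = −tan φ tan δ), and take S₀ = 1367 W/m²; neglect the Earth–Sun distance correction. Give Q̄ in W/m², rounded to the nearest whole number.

439 W/m²

−tan φ tan δ = −(-0.1944)(-0.1122) = -0.0218; H_s = arccos(-0.0218) = 91.25°. In radians, H_s = 1.5926.
H_s sin φ sin δ = 1.5926 × -0.1908 × -0.1115 = 0.0339.
cos φ cos δ sin H_s = 0.9816 × 0.9938 × 0.9998 = 0.9753.
Q̄ = (1367/π) × (0.0339 + 0.9753) = 435.13 × 1.0092 = 439.13 W/m².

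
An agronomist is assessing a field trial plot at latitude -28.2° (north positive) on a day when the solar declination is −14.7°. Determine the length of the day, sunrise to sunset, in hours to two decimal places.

cos H_s = −tan(-28.2°) · tan(-14.7°) = -0.1407, so H_s = arccos(-0.1407) = 98.09°.
Day length = 2 H_s / 15° h⁻¹ = 196.18° / 15 = 13.079 h.

13.08 hours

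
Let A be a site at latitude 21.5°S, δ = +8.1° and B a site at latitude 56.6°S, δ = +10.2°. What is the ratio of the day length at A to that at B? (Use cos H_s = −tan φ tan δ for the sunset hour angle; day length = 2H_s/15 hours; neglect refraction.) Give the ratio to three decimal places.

A: H_s = arccos(−tan -21.5° · tan 8.1°) = 86.79°, so 2H_s/15 = 11.5720 h.
B: H_s = arccos(−tan -56.6° · tan 10.2°) = 74.16°, so 2H_s/15 = 9.8880 h.
Ratio A/B = 11.5720 / 9.8880 = 1.1703.

1.170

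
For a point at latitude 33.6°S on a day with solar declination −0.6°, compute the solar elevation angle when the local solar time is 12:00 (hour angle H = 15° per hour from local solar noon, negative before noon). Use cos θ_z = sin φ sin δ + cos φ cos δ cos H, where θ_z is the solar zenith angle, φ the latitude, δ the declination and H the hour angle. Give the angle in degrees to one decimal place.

57.0°

Hour angle H = 15° × (12 − 12) = 0.00°.
cos θ_z = sin(-33.6°) sin(-0.6°) + cos(-33.6°) cos(-0.6°) cos(0.00°) = 0.0058 + 0.8329 = 0.8387.
θ_z = arccos(0.8387) = 33.00°, so the elevation is 90° − 33.00° = 57.00°.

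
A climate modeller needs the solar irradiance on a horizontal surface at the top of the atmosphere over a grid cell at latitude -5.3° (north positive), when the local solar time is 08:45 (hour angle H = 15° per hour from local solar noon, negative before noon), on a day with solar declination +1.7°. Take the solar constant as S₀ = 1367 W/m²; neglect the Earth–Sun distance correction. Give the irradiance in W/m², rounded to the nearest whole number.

Hour angle H = 15° × (8.75 − 12) = -48.75°.
cos θ_z = sin(-5.3°) sin(1.7°) + cos(-5.3°) cos(1.7°) cos(-48.75°) = -0.0027 + 0.6562 = 0.6535.
Top-of-atmosphere irradiance = S₀ cos θ_z = 1367 × 0.6535 = 893.33 W/m².

893 W/m²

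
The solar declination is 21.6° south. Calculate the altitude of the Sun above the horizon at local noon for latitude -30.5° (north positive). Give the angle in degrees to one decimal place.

81.1°

At local solar noon the hour angle is zero, so the elevation is 90° − |φ − δ| = 90° − |-30.5° − (-21.6°)| = 90° − 8.9° = 81.1°.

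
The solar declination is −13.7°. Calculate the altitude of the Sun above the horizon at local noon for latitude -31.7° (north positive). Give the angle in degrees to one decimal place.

72.0°

At local solar noon the hour angle is zero, so the elevation is 90° − |φ − δ| = 90° − |-31.7° − (-13.7°)| = 90° − 18.0° = 72.0°.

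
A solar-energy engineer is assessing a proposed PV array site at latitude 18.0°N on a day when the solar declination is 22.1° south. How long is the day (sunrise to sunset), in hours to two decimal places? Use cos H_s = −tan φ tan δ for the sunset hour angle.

10.99 hours

cos H_s = −tan(18.0°) · tan(-22.1°) = 0.1319, so H_s = arccos(0.1319) = 82.42°.
Day length = 2 H_s / 15° h⁻¹ = 164.84° / 15 = 10.989 h.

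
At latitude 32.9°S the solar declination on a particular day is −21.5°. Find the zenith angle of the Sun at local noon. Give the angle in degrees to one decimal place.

At local solar noon the hour angle is zero, so the zenith angle is |φ − δ| = |-32.9° − (-21.5°)| = 11.4°.

11.4°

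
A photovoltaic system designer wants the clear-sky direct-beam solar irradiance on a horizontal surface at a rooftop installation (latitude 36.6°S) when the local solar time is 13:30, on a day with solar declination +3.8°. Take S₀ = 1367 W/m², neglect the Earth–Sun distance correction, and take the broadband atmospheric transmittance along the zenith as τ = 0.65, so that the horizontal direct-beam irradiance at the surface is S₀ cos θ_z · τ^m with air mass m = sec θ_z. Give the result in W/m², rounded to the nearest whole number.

518 W/m²

Hour angle H = 15° × (13.5 − 12) = 22.50°.
cos θ_z = sin(-36.6°) sin(3.8°) + cos(-36.6°) cos(3.8°) cos(22.50°) = -0.0395 + 0.7401 = 0.7006.
Air mass m = 1/cos θ_z = 1/0.7006 = 1.427; τ^m = 0.65^1.427 = 0.5408.
Surface direct beam = 1367 × 0.7006 × 0.5408 = 517.94 W/m².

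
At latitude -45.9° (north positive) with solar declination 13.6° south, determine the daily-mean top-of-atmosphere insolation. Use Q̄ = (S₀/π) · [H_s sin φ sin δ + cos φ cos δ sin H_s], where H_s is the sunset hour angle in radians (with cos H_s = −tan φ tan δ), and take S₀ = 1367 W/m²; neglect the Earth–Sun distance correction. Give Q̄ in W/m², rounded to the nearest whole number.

cos H_s = −tan(-45.9°) · tan(-13.6°) = -0.2496, so H_s = arccos(-0.2496) = 104.45°. In radians, H_s = 1.8230.
H_s sin φ sin δ = 1.8230 × -0.7181 × -0.2351 = 0.3078.
cos φ cos δ sin H_s = 0.6959 × 0.9720 × 0.9684 = 0.6550.
Q̄ = (1367/π) × (0.3078 + 0.6550) = 435.13 × 0.9628 = 418.94 W/m².

419 W/m²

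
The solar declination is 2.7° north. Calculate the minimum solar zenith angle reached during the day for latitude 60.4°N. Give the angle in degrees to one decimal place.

57.7°

At local solar noon the hour angle is zero, so the zenith angle is |φ − δ| = |60.4° − (2.7°)| = 57.7°.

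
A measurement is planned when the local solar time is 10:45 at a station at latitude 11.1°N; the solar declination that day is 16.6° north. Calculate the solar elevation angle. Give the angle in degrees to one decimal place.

Hour angle H = 15° × (10.75 − 12) = -18.75°.
cos θ_z = sin φ sin δ + cos φ cos δ cos H = (0.1925)(0.2857) + (0.9813)(0.9583)(0.9469) = 0.9454.
θ_z = arccos(0.9454) = 19.02°, so the elevation is 90° − 19.02° = 70.98°.

71.0°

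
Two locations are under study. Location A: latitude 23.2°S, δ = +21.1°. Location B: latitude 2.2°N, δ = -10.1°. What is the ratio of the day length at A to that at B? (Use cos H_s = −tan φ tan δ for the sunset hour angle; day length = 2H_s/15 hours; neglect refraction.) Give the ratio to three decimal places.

0.898

A: H_s = arccos(−tan -23.2° · tan 21.1°) = 80.48°, so 2H_s/15 = 10.7307 h.
B: H_s = arccos(−tan 2.2° · tan -10.1°) = 89.61°, so 2H_s/15 = 11.9480 h.
Ratio A/B = 10.7307 / 11.9480 = 0.8981.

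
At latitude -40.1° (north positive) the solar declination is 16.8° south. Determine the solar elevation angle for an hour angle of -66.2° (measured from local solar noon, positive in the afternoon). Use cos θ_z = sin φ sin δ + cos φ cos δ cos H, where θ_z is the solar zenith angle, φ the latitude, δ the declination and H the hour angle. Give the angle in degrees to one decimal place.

With φ = -40.1°, δ = -16.8°, H = -66.20°: sin φ sin δ = 0.1862, cos φ cos δ cos H = 0.2955, so cos θ_z = 0.4817.
θ_z = arccos(0.4817) = 61.20°, so the elevation is 90° − 61.20° = 28.80°.

28.8°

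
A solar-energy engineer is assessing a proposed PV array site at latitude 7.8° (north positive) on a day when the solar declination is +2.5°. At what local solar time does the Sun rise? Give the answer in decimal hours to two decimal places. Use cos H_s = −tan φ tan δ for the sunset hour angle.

5.98 h

−tan φ tan δ = −(0.1370)(0.0437) = -0.0060; H_s = arccos(-0.0060) = 90.34°.
Sunrise is at 12 − H_s/15 = 12 − 6.023 = 5.977 h local solar time.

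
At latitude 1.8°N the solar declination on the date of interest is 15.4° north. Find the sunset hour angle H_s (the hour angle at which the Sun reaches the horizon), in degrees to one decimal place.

90.5°

cos H_s = −tan(1.8°) · tan(15.4°) = -0.0087, so H_s = arccos(-0.0087) = 90.50°.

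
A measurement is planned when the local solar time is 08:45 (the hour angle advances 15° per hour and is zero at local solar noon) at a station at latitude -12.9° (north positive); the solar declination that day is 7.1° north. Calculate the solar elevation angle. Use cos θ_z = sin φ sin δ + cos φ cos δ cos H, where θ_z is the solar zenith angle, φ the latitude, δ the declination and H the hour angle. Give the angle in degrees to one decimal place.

Hour angle H = 15° × (8.75 − 12) = -48.75°.
With φ = -12.9°, δ = 7.1°, H = -48.75°: sin φ sin δ = -0.0276, cos φ cos δ cos H = 0.6378, so cos θ_z = 0.6102.
θ_z = arccos(0.6102) = 52.40°, so the elevation is 90° − 52.40° = 37.60°.

37.6°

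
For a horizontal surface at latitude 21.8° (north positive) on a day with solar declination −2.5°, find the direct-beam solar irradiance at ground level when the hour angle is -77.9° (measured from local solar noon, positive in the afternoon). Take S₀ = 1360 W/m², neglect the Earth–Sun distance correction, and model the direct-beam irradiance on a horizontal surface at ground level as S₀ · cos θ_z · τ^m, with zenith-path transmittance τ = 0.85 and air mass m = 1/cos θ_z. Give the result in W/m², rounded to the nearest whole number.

97 W/m²

cos θ_z = sin φ sin δ + cos φ cos δ cos H = (0.3714)(-0.0436) + (0.9285)(0.9990)(0.2096) = 0.1782.
Air mass m = 1/cos θ_z = 1/0.1782 = 5.612; τ^m = 0.85^5.612 = 0.4017.
Surface direct beam = 1360 × 0.1782 × 0.4017 = 97.35 W/m².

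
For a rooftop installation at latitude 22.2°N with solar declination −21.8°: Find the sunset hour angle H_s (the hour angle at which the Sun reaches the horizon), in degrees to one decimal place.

−tan φ tan δ = −(0.4081)(-0.4000) = 0.1632; H_s = arccos(0.1632) = 80.61°.

80.6°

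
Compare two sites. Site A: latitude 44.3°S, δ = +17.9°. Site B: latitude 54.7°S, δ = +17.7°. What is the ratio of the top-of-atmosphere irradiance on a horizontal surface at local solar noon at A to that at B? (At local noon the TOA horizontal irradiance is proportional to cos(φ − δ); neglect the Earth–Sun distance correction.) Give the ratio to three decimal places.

1.542

A: cos θ_z = cos(-44.3° − (17.9°)) = 0.4664.
B: cos θ_z = cos(-54.7° − (17.7°)) = 0.3024.
Ratio A/B = 0.4664 / 0.3024 = 1.5423.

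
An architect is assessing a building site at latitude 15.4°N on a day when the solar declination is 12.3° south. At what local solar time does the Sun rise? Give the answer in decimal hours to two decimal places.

The sunset hour angle satisfies cos H_s = −tan φ tan δ = 0.0601, giving H_s = 86.55°.
Sunrise is at 12 − H_s/15 = 12 − 5.770 = 6.230 h local solar time.

6.23 h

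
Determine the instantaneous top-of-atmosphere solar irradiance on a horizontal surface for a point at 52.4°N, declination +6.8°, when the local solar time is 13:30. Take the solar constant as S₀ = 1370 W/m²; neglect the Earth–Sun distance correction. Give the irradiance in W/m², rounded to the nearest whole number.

895 W/m²

Hour angle H = 15° × (13.5 − 12) = 22.50°.
cos θ_z = sin φ sin δ + cos φ cos δ cos H = (0.7923)(0.1184) + (0.6101)(0.9930)(0.9239) = 0.6535.
Top-of-atmosphere irradiance = S₀ cos θ_z = 1370 × 0.6535 = 895.29 W/m².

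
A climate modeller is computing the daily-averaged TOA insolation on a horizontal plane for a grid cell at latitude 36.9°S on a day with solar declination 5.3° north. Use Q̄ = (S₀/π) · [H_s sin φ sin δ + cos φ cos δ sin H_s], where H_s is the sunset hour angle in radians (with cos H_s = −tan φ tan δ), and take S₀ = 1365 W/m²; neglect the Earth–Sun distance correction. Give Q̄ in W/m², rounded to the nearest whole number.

cos H_s = −tan(-36.9°) · tan(5.3°) = 0.0697, so H_s = arccos(0.0697) = 86.00°. In radians, H_s = 1.5010.
H_s sin φ sin δ = 1.5010 × -0.6004 × 0.0924 = -0.0833.
cos φ cos δ sin H_s = 0.7997 × 0.9957 × 0.9976 = 0.7944.
Q̄ = (1365/π) × (-0.0833 + 0.7944) = 434.49 × 0.7111 = 308.97 W/m².

309 W/m²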